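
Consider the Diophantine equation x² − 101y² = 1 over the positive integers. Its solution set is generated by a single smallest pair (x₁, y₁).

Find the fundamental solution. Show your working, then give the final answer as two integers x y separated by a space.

201 20

[10; 20] for √101; ℓ=1 ⇒ convergent index 1
k=0  a_k=10  p_k/q_k = 10/1
k=1  a_k=20  p_k/q_k = 201/20
(x₁, y₁) = (201, 20);  201² − 101·20² = 1 ✓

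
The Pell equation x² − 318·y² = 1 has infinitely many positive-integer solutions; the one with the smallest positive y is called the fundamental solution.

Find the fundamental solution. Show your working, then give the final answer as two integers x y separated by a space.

107 6

d=318: √d = [17; 1,4,1,34] (ℓ=4, even), read p_3/q_3
step 0: (17, 1)  from 17·(1,0) + (0,1)
step 1: (18, 1)  from 1·(17,1) + (1,0)
step 2: (89, 5)  from 4·(18,1) + (17,1)
step 3: (107, 6)  from 1·(89,5) + (18,1)
(x₁, y₁) = (107, 6);  107² − 318·6² = 1 ✓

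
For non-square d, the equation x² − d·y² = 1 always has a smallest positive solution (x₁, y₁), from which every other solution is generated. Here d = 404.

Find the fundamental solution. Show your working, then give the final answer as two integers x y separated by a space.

√404 = [20; 10,40, …], period ℓ=2 (even) → k=1
i=0: a=20 ⇒ p=20, q=1
i=1: a=10 ⇒ p=201, q=10
→ (201, 10).  Check: 201²=40401, 404·10²=40400, difference 1.

201 10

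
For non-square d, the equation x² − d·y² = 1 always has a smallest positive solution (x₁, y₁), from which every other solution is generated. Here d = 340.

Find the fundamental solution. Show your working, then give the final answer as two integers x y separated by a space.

√340 = [18; 2,3,1,1,1,…,3,2,36, …], period ℓ=14 (even) → k=13
step 0: (18, 1)  from 18·(1,0) + (0,1)
…
step 4: (295, 16)  from 1·(166,9) + (129,7)
…
step 10: (21039, 1141)  from 1·(13774,747) + (7265,394)
…
step 12: (125478, 6805)  from 3·(34813,1888) + (21039,1141)
step 13: (285769, 15498)  from 2·(125478,6805) + (34813,1888)
→ (285769, 15498).  Check: 285769²=81663921361, 340·15498²=81663921360, difference 1.

285769 15498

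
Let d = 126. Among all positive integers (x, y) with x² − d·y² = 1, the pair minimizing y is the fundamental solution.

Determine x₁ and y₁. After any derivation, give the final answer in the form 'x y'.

√126 → a₀=11, period (4,2,4,22); ℓ=4 even so k=3
k=0  a_k=11  p_k/q_k = 11/1
…
k=2  a_k=2  p_k/q_k = 101/9
k=3  a_k=4  p_k/q_k = 449/40
→ (449, 40).  Check: 449²=201601, 126·40²=201600, difference 1.

449 40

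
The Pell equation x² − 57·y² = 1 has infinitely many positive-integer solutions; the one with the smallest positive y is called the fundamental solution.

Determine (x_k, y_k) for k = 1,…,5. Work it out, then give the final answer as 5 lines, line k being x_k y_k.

[7; 1,1,4,1,1,14] for √57; ℓ=6 ⇒ convergent index 5
i=0: a=7 ⇒ p=7, q=1
…
i=3: a=4 ⇒ p=68, q=9
i=4: a=1 ⇒ p=83, q=11
i=5: a=1 ⇒ p=151, q=20
(x₁, y₁) = (151, 20);  151² − 57·20² = 1 ✓
k=2:  x_2 = 151·151+57·20·20 = 45601,  y_2 = 151·20+20·151 = 6040
k=3:  x_3 = 151·45601+57·20·6040 = 13771351,  y_3 = 151·6040+20·45601 = 1824060
k=4:  x_4 = 151·13771351+57·20·1824060 = 4158902401,  y_4 = 151·1824060+20·13771351 = 550860080
k=5:  x_5 = 151·4158902401+57·20·550860080 = 1255974753751,  y_5 = 151·550860080+20·4158902401 = 166357920100

151 20
45601 6040
13771351 1824060
4158902401 550860080
1255974753751 166357920100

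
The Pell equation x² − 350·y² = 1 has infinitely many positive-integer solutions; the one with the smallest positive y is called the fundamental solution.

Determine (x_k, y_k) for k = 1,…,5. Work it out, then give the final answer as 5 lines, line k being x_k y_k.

√350 = [18; 1,2,2,2,1,36, …], period ℓ=6 (even) → k=5
k=0  a_k=18  p_k/q_k = 18/1
…
k=2  a_k=2  p_k/q_k = 56/3
k=3  a_k=2  p_k/q_k = 131/7
k=4  a_k=2  p_k/q_k = 318/17
k=5  a_k=1  p_k/q_k = 449/24
→ (449, 24).  Check: 449²=201601, 350·24²=201600, difference 1.
k=2:  x_2 = 449·449+350·24·24 = 403201,  y_2 = 449·24+24·449 = 21552
k=3:  x_3 = 449·403201+350·24·21552 = 362074049,  y_3 = 449·21552+24·403201 = 19353672
k=4:  x_4 = 449·362074049+350·24·19353672 = 325142092801,  y_4 = 449·19353672+24·362074049 = 17379575904
k=5:  x_5 = 449·325142092801+350·24·17379575904 = 291977237261249,  y_5 = 449·17379575904+24·325142092801 = 15606839808120

449 24
403201 21552
362074049 19353672
325142092801 17379575904
291977237261249 15606839808120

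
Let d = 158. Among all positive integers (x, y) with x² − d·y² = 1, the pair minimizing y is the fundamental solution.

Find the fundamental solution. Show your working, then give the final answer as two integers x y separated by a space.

7743 616

√158 = [12; 1,1,3,12,3,1,1,24, …], period ℓ=8 (even) → k=7
k=0  a_k=12  p_k/q_k = 12/1
…
k=2  a_k=1  p_k/q_k = 25/2
k=3  a_k=3  p_k/q_k = 88/7
k=4  a_k=12  p_k/q_k = 1081/86
k=5  a_k=3  p_k/q_k = 3331/265
k=6  a_k=1  p_k/q_k = 4412/351
k=7  a_k=1  p_k/q_k = 7743/616
fundamental: x₁=7743, y₁=616  (since 59954049 − 158·379456 = 1)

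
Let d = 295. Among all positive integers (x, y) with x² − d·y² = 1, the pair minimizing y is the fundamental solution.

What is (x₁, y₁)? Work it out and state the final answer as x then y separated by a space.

2024999 117900

√295 = [17; 5,1,2,3,2,6,2,3,2,1,5,34, …], period ℓ=12 (even) → k=11
k=0  a_k=17  p_k/q_k = 17/1
…
k=2  a_k=1  p_k/q_k = 103/6
…
k=4  a_k=3  p_k/q_k = 979/57
…
k=10  a_k=1  p_k/q_k = 355517/20699
k=11  a_k=5  p_k/q_k = 2024999/117900
(x₁, y₁) = (2024999, 117900);  2024999² − 295·117900² = 1 ✓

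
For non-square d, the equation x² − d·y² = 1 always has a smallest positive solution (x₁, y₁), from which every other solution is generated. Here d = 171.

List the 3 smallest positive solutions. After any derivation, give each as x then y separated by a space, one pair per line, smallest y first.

170 13
57799 4420
19651490 1502787

√171 = [13; 13,26, …], period ℓ=2 (even) → k=1
step 0: (13, 1)  from 13·(1,0) + (0,1)
step 1: (170, 13)  from 13·(13,1) + (1,0)
→ (170, 13).  Check: 170²=28900, 171·13²=28899, difference 1.
n=2: (170,13)∘(170,13) = (170·170+171·13·13, 170·13+13·170) = (57799,4420)
n=3: (57799,4420)∘(170,13) = (170·57799+171·13·4420, 170·4420+13·57799) = (19651490,1502787)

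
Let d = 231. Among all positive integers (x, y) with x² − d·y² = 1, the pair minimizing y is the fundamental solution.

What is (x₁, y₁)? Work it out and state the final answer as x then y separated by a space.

76 5

d=231: √d = [15; 5,30] (ℓ=2, even), read p_1/q_1
i=0: a=15 ⇒ p=15, q=1
i=1: a=5 ⇒ p=76, q=5
→ (76, 5).  Check: 76²=5776, 231·5²=5775, difference 1.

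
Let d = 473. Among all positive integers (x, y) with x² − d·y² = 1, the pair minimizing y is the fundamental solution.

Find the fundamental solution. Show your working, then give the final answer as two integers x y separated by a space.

√473 = [21; 1,2,1,42, …], period ℓ=4 (even) → k=3
a_0=21:  p_0=21·1+0=21,  q_0=21·0+1=1
…
a_2=2:  p_2=2·22+21=65,  q_2=2·1+1=3
a_3=1:  p_3=1·65+22=87,  q_3=1·3+1=4
→ (87, 4).  Check: 87²=7569, 473·4²=7568, difference 1.

87 4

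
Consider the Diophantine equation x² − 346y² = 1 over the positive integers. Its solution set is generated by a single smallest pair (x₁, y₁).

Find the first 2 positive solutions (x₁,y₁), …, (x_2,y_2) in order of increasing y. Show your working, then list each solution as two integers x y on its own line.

d=346: √d = [18; 1,1,1,1,36] (ℓ=5, odd), read p_9/q_9
step 0: (18, 1)  from 18·(1,0) + (0,1)
step 1: (19, 1)  from 1·(18,1) + (1,0)
step 2: (37, 2)  from 1·(19,1) + (18,1)
…
step 4: (93, 5)  from 1·(56,3) + (37,2)
step 5: (3404, 183)  from 36·(93,5) + (56,3)
step 6: (3497, 188)  from 1·(3404,183) + (93,5)
…
step 8: (10398, 559)  from 1·(6901,371) + (3497,188)
step 9: (17299, 930)  from 1·(10398,559) + (6901,371)
fundamental: x₁=17299, y₁=930  (since 299255401 − 346·864900 = 1)
(x_2, y_2) = (17299·17299 + 346·930·930, 17299·930 + 930·17299) = (598510801, 32176140)

17299 930
598510801 32176140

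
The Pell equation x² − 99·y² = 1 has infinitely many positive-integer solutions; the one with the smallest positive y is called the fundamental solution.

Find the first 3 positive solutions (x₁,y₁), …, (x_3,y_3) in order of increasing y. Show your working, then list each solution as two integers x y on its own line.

√99 → a₀=9, period (1,18); ℓ=2 even so k=1
step 0: (9, 1)  from 9·(1,0) + (0,1)
step 1: (10, 1)  from 1·(9,1) + (1,0)
→ (10, 1).  Check: 10²=100, 99·1²=99, difference 1.
(x_2, y_2) = (10·10 + 99·1·1, 10·1 + 1·10) = (199, 20)
(x_3, y_3) = (10·199 + 99·1·20, 10·20 + 1·199) = (3970, 399)

10 1
199 20
3970 399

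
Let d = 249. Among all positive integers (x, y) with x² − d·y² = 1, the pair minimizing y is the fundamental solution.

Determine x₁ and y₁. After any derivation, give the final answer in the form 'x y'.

d=249: √d = [15; 1,3,1,1,5,…,3,1,30] (ℓ=16, even), read p_15/q_15
i=0: a=15 ⇒ p=15, q=1
…
i=2: a=3 ⇒ p=63, q=4
…
i=4: a=1 ⇒ p=142, q=9
i=5: a=5 ⇒ p=789, q=50
i=6: a=1 ⇒ p=931, q=59
…
i=9: a=3 ⇒ p=113835, q=7214
i=10: a=1 ⇒ p=150586, q=9543
i=11: a=5 ⇒ p=866765, q=54929
i=12: a=1 ⇒ p=1017351, q=64472
i=13: a=1 ⇒ p=1884116, q=119401
i=14: a=3 ⇒ p=6669699, q=422675
i=15: a=1 ⇒ p=8553815, q=542076
(x₁, y₁) = (8553815, 542076);  8553815² − 249·542076² = 1 ✓

8553815 542076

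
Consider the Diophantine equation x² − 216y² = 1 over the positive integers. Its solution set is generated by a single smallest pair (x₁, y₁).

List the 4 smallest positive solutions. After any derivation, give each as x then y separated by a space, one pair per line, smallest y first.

485 33
470449 32010
456335045 31049667
442644523201 30118144980

√216 → a₀=14, period (1,2,3,2,1,28); ℓ=6 even so k=5
k=0  a_k=14  p_k/q_k = 14/1
k=1  a_k=1  p_k/q_k = 15/1
…
k=3  a_k=3  p_k/q_k = 147/10
k=4  a_k=2  p_k/q_k = 338/23
k=5  a_k=1  p_k/q_k = 485/33
(x₁, y₁) = (485, 33);  485² − 216·33² = 1 ✓
(485+33√216)^2 = 470449 + 32010√216
(485+33√216)^3 = 456335045 + 31049667√216
(485+33√216)^4 = 442644523201 + 30118144980√216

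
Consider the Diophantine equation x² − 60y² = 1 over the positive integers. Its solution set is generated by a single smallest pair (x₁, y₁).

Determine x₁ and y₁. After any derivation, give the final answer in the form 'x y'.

√60 → a₀=7, period (1,2,1,14); ℓ=4 even so k=3
step 0: (7, 1)  from 7·(1,0) + (0,1)
…
step 2: (23, 3)  from 2·(8,1) + (7,1)
step 3: (31, 4)  from 1·(23,3) + (8,1)
fundamental: x₁=31, y₁=4  (since 961 − 60·16 = 1)

31 4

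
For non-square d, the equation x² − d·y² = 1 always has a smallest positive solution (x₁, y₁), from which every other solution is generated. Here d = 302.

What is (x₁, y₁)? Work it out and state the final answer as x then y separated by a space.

√302 = [17; 2,1,1,1,4,…,1,2,34, …], period ℓ=16 (even) → k=15
i=0: a=17 ⇒ p=17, q=1
…
i=8: a=16 ⇒ p=34513, q=1986
…
i=12: a=1 ⇒ p=574956, q=33085
…
i=14: a=1 ⇒ p=1617193, q=93059
i=15: a=2 ⇒ p=4276623, q=246092
fundamental: x₁=4276623, y₁=246092  (since 18289504284129 − 302·60561272464 = 1)

4276623 246092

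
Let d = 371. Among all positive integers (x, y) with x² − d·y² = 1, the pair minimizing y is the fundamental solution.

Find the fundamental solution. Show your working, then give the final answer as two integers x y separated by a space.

[19; 3,1,4,1,3,38] for √371; ℓ=6 ⇒ convergent index 5
a_0=19:  p_0=19·1+0=19,  q_0=19·0+1=1
a_1=3:  p_1=3·19+1=58,  q_1=3·1+0=3
a_2=1:  p_2=1·58+19=77,  q_2=1·3+1=4
a_3=4:  p_3=4·77+58=366,  q_3=4·4+3=19
a_4=1:  p_4=1·366+77=443,  q_4=1·19+4=23
a_5=3:  p_5=3·443+366=1695,  q_5=3·23+19=88
(x₁, y₁) = (1695, 88);  1695² − 371·88² = 1 ✓

1695 88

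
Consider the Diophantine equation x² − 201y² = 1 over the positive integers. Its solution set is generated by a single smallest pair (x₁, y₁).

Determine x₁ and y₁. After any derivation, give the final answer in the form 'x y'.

√201 = [14; 5,1,1,1,2,…,1,5,28, …], period ℓ=14 (even) → k=13
k=0  a_k=14  p_k/q_k = 14/1
k=1  a_k=5  p_k/q_k = 71/5
k=2  a_k=1  p_k/q_k = 85/6
k=3  a_k=1  p_k/q_k = 156/11
…
k=5  a_k=2  p_k/q_k = 638/45
…
k=8  a_k=1  p_k/q_k = 8549/603
k=9  a_k=2  p_k/q_k = 24768/1747
k=10  a_k=1  p_k/q_k = 33317/2350
k=11  a_k=1  p_k/q_k = 58085/4097
k=12  a_k=1  p_k/q_k = 91402/6447
k=13  a_k=5  p_k/q_k = 515095/36332
fundamental: x₁=515095, y₁=36332  (since 265322859025 − 201·1320014224 = 1)

515095 36332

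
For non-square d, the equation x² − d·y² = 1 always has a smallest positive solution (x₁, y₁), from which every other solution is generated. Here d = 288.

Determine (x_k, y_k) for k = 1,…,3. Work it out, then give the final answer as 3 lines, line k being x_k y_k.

17 1
577 34
19601 1155

[16; 1,32] for √288; ℓ=2 ⇒ convergent index 1
k=0  a_k=16  p_k/q_k = 16/1
k=1  a_k=1  p_k/q_k = 17/1
(x₁, y₁) = (17, 1);  17² − 288·1² = 1 ✓
(x_2, y_2) = (17·17 + 288·1·1, 17·1 + 1·17) = (577, 34)
(x_3, y_3) = (17·577 + 288·1·34, 17·34 + 1·577) = (19601, 1155)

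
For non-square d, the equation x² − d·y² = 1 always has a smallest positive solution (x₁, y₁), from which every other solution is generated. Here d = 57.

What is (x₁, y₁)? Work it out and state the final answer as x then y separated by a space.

√57 = [7; 1,1,4,1,1,14, …], period ℓ=6 (even) → k=5
i=0: a=7 ⇒ p=7, q=1
i=1: a=1 ⇒ p=8, q=1
…
i=4: a=1 ⇒ p=83, q=11
i=5: a=1 ⇒ p=151, q=20
fundamental: x₁=151, y₁=20  (since 22801 − 57·400 = 1)

151 20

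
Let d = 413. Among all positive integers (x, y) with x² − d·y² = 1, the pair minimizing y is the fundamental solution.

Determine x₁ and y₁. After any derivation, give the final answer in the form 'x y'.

113399 5580

d=413: √d = [20; 3,9,1,4,1,9,3,40] (ℓ=8, even), read p_7/q_7
step 0: (20, 1)  from 20·(1,0) + (0,1)
…
step 2: (569, 28)  from 9·(61,3) + (20,1)
…
step 4: (3089, 152)  from 4·(630,31) + (569,28)
…
step 6: (36560, 1799)  from 9·(3719,183) + (3089,152)
step 7: (113399, 5580)  from 3·(36560,1799) + (3719,183)
(x₁, y₁) = (113399, 5580);  113399² − 413·5580² = 1 ✓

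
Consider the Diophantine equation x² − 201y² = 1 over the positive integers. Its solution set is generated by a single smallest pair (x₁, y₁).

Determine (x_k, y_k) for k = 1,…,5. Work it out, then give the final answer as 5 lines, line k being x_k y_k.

d=201: √d = [14; 5,1,1,1,2,…,1,5,28] (ℓ=14, even), read p_13/q_13
i=0: a=14 ⇒ p=14, q=1
…
i=4: a=1 ⇒ p=241, q=17
…
i=9: a=2 ⇒ p=24768, q=1747
…
i=11: a=1 ⇒ p=58085, q=4097
i=12: a=1 ⇒ p=91402, q=6447
i=13: a=5 ⇒ p=515095, q=36332
→ (515095, 36332).  Check: 515095²=265322859025, 201·36332²=265322859024, difference 1.
n=2: (515095,36332)∘(515095,36332) = (515095·515095+201·36332·36332, 515095·36332+36332·515095) = (530645718049,37428863080)
n=3: (530645718049,37428863080)∘(515095,36332) = (515095·530645718049+201·36332·37428863080, 515095·37428863080+36332·530645718049) = (546665912276384215,38558840456348868)
n=4: (546665912276384215,38558840456348868)∘(515095,36332) = (515095·546665912276384215+201·36332·38558840456348868, 515095·38558840456348868+36332·546665912276384215) = (563169756167477608732801,39722931849688611461840)
n=5: (563169756167477608732801,39722931849688611461840)∘(515095,36332) = (515095·563169756167477608732801+201·36332·39722931849688611461840, 515095·39722931849688611461840+36332·563169756167477608732801) = (580171851105627091828167877975,40922167162192151801416600732)

515095 36332
530645718049 37428863080
546665912276384215 38558840456348868
563169756167477608732801 39722931849688611461840
580171851105627091828167877975 40922167162192151801416600732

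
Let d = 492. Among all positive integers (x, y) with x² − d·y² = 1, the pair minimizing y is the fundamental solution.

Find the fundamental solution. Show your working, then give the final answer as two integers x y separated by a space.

29767 1342

√492 → a₀=22, period (5,1,1,10,1,1,5,44); ℓ=8 even so k=7
k=0  a_k=22  p_k/q_k = 22/1
…
k=2  a_k=1  p_k/q_k = 133/6
…
k=6  a_k=1  p_k/q_k = 5390/243
k=7  a_k=5  p_k/q_k = 29767/1342
(x₁, y₁) = (29767, 1342);  29767² − 492·1342² = 1 ✓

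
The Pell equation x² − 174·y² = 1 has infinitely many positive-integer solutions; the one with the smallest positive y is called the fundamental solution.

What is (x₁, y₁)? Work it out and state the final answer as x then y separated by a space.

1451 110

√174 = [13; 5,4,5,26, …], period ℓ=4 (even) → k=3
step 0: (13, 1)  from 13·(1,0) + (0,1)
…
step 2: (277, 21)  from 4·(66,5) + (13,1)
step 3: (1451, 110)  from 5·(277,21) + (66,5)
fundamental: x₁=1451, y₁=110  (since 2105401 − 174·12100 = 1)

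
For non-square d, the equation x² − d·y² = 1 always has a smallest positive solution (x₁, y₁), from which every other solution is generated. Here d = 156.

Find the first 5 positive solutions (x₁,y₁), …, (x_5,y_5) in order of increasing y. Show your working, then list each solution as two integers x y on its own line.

25 2
1249 100
62425 4998
3120001 249800
155937625 12485002

d=156: √d = [12; 2,24] (ℓ=2, even), read p_1/q_1
k=0  a_k=12  p_k/q_k = 12/1
k=1  a_k=2  p_k/q_k = 25/2
fundamental: x₁=25, y₁=2  (since 625 − 156·4 = 1)
(25+2√156)^2 = 1249 + 100√156
(25+2√156)^3 = 62425 + 4998√156
(25+2√156)^4 = 3120001 + 249800√156
(25+2√156)^5 = 155937625 + 12485002√156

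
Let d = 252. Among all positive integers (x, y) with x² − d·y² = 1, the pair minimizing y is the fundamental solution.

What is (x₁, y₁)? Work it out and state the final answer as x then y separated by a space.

[15; 1,6,1,30] for √252; ℓ=4 ⇒ convergent index 3
k=0  a_k=15  p_k/q_k = 15/1
k=1  a_k=1  p_k/q_k = 16/1
k=2  a_k=6  p_k/q_k = 111/7
k=3  a_k=1  p_k/q_k = 127/8
→ (127, 8).  Check: 127²=16129, 252·8²=16128, difference 1.

127 8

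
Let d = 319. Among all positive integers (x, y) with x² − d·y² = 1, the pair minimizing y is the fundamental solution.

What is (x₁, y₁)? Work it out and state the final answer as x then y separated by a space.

12901780 722361

√319 → a₀=17, period (1,6,5,1,4,…,6,1,34); ℓ=14 even so k=13
step 0: (17, 1)  from 17·(1,0) + (0,1)
…
step 2: (125, 7)  from 6·(18,1) + (17,1)
…
step 5: (3715, 208)  from 4·(768,43) + (643,36)
step 6: (11913, 667)  from 3·(3715,208) + (768,43)
…
step 8: (58797, 3292)  from 3·(15628,875) + (11913,667)
…
step 11: (1798881, 100718)  from 5·(309613,17335) + (250816,14043)
step 12: (11102899, 621643)  from 6·(1798881,100718) + (309613,17335)
step 13: (12901780, 722361)  from 1·(11102899,621643) + (1798881,100718)
fundamental: x₁=12901780, y₁=722361  (since 166455927168400 − 319·521805414321 = 1)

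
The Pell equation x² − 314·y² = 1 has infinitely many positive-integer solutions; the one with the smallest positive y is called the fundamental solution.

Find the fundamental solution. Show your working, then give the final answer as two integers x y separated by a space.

392499 22150

[17; 1,2,1,1,2,1,34] for √314; ℓ=7 ⇒ convergent index 13
k=0  a_k=17  p_k/q_k = 17/1
…
k=7  a_k=34  p_k/q_k = 15381/868
k=8  a_k=1  p_k/q_k = 15824/893
…
k=10  a_k=1  p_k/q_k = 62853/3547
k=11  a_k=1  p_k/q_k = 109882/6201
k=12  a_k=2  p_k/q_k = 282617/15949
k=13  a_k=1  p_k/q_k = 392499/22150
fundamental: x₁=392499, y₁=22150  (since 154055465001 − 314·490622500 = 1)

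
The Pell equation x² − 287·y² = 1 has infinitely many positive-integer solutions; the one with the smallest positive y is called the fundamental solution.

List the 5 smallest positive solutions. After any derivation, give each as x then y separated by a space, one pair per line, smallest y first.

288 17
165887 9792
95550624 5640175
55036993537 3248731008
31701212726688 1871263420433

d=287: √d = [16; 1,15,1,32] (ℓ=4, even), read p_3/q_3
a_0=16:  p_0=16·1+0=16,  q_0=16·0+1=1
…
a_2=15:  p_2=15·17+16=271,  q_2=15·1+1=16
a_3=1:  p_3=1·271+17=288,  q_3=1·16+1=17
(x₁, y₁) = (288, 17);  288² − 287·17² = 1 ✓
(288+17√287)^2 = 165887 + 9792√287
(288+17√287)^3 = 95550624 + 5640175√287
(288+17√287)^4 = 55036993537 + 3248731008√287
(288+17√287)^5 = 31701212726688 + 1871263420433√287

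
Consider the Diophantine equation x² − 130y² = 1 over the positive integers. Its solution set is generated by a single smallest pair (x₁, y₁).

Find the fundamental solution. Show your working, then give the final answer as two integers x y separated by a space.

6499 570

d=130: √d = [11; 2,2,22] (ℓ=3, odd), read p_5/q_5
i=0: a=11 ⇒ p=11, q=1
i=1: a=2 ⇒ p=23, q=2
…
i=4: a=2 ⇒ p=2611, q=229
i=5: a=2 ⇒ p=6499, q=570
fundamental: x₁=6499, y₁=570  (since 42237001 − 130·324900 = 1)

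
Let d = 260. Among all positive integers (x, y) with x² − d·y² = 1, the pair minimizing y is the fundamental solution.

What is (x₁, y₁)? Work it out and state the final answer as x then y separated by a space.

129 8

√260 = [16; 8,32, …], period ℓ=2 (even) → k=1
step 0: (16, 1)  from 16·(1,0) + (0,1)
step 1: (129, 8)  from 8·(16,1) + (1,0)
(x₁, y₁) = (129, 8);  129² − 260·8² = 1 ✓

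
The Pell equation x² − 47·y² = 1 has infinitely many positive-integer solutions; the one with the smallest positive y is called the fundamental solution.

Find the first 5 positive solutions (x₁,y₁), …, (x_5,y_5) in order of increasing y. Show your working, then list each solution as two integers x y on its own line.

48 7
4607 672
442224 64505
42448897 6191808
4074651888 594349063

√47 = [6; 1,5,1,12, …], period ℓ=4 (even) → k=3
k=0  a_k=6  p_k/q_k = 6/1
k=1  a_k=1  p_k/q_k = 7/1
k=2  a_k=5  p_k/q_k = 41/6
k=3  a_k=1  p_k/q_k = 48/7
fundamental: x₁=48, y₁=7  (since 2304 − 47·49 = 1)
n=2: (48,7)∘(48,7) = (48·48+47·7·7, 48·7+7·48) = (4607,672)
n=3: (4607,672)∘(48,7) = (48·4607+47·7·672, 48·672+7·4607) = (442224,64505)
n=4: (442224,64505)∘(48,7) = (48·442224+47·7·64505, 48·64505+7·442224) = (42448897,6191808)
n=5: (42448897,6191808)∘(48,7) = (48·42448897+47·7·6191808, 48·6191808+7·42448897) = (4074651888,594349063)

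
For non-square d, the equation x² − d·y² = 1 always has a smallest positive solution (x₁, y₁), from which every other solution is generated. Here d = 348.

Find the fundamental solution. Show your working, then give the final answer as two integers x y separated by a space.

1567 84

[18; 1,1,1,8,1,1,1,36] for √348; ℓ=8 ⇒ convergent index 7
a_0=18:  p_0=18·1+0=18,  q_0=18·0+1=1
…
a_2=1:  p_2=1·19+18=37,  q_2=1·1+1=2
a_3=1:  p_3=1·37+19=56,  q_3=1·2+1=3
a_4=8:  p_4=8·56+37=485,  q_4=8·3+2=26
…
a_6=1:  p_6=1·541+485=1026,  q_6=1·29+26=55
a_7=1:  p_7=1·1026+541=1567,  q_7=1·55+29=84
fundamental: x₁=1567, y₁=84  (since 2455489 − 348·7056 = 1)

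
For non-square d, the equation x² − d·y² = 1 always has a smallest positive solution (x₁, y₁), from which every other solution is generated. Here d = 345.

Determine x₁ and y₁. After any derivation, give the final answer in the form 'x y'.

6761 364

√345 → a₀=18, period (1,1,2,1,6,1,2,1,1,36); ℓ=10 even so k=9
i=0: a=18 ⇒ p=18, q=1
…
i=3: a=2 ⇒ p=93, q=5
…
i=6: a=1 ⇒ p=1003, q=54
…
i=8: a=1 ⇒ p=3882, q=209
i=9: a=1 ⇒ p=6761, q=364
(x₁, y₁) = (6761, 364);  6761² − 345·364² = 1 ✓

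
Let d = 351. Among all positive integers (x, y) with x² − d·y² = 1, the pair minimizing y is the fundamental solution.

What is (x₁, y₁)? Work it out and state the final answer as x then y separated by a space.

62425 3332

[18; 1,2,1,3,2,2,2,3,1,2,1,36] for √351; ℓ=12 ⇒ convergent index 11
step 0: (18, 1)  from 18·(1,0) + (0,1)
…
step 3: (75, 4)  from 1·(56,3) + (19,1)
step 4: (281, 15)  from 3·(75,4) + (56,3)
…
step 6: (1555, 83)  from 2·(637,34) + (281,15)
step 7: (3747, 200)  from 2·(1555,83) + (637,34)
step 8: (12796, 683)  from 3·(3747,200) + (1555,83)
step 9: (16543, 883)  from 1·(12796,683) + (3747,200)
step 10: (45882, 2449)  from 2·(16543,883) + (12796,683)
step 11: (62425, 3332)  from 1·(45882,2449) + (16543,883)
fundamental: x₁=62425, y₁=3332  (since 3896880625 − 351·11102224 = 1)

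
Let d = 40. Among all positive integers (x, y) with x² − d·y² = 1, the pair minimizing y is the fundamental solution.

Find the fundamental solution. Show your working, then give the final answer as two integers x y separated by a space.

19 3

d=40: √d = [6; 3,12] (ℓ=2, even), read p_1/q_1
k=0  a_k=6  p_k/q_k = 6/1
k=1  a_k=3  p_k/q_k = 19/3
(x₁, y₁) = (19, 3);  19² − 40·3² = 1 ✓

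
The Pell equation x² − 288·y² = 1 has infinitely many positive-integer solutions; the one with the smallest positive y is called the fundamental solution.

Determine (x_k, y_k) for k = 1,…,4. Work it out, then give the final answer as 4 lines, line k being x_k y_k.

17 1
577 34
19601 1155
665857 39236

d=288: √d = [16; 1,32] (ℓ=2, even), read p_1/q_1
i=0: a=16 ⇒ p=16, q=1
i=1: a=1 ⇒ p=17, q=1
fundamental: x₁=17, y₁=1  (since 289 − 288·1 = 1)
(x_2, y_2) = (17·17 + 288·1·1, 17·1 + 1·17) = (577, 34)
(x_3, y_3) = (17·577 + 288·1·34, 17·34 + 1·577) = (19601, 1155)
(x_4, y_4) = (17·19601 + 288·1·1155, 17·1155 + 1·19601) = (665857, 39236)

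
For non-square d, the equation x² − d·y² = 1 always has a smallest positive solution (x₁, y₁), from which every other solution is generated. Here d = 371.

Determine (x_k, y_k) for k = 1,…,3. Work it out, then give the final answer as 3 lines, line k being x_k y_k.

1695 88
5746049 298320
19479104415 1011304712

√371 → a₀=19, period (3,1,4,1,3,38); ℓ=6 even so k=5
step 0: (19, 1)  from 19·(1,0) + (0,1)
step 1: (58, 3)  from 3·(19,1) + (1,0)
step 2: (77, 4)  from 1·(58,3) + (19,1)
step 3: (366, 19)  from 4·(77,4) + (58,3)
step 4: (443, 23)  from 1·(366,19) + (77,4)
step 5: (1695, 88)  from 3·(443,23) + (366,19)
fundamental: x₁=1695, y₁=88  (since 2873025 − 371·7744 = 1)
(x_2, y_2) = (1695·1695 + 371·88·88, 1695·88 + 88·1695) = (5746049, 298320)
(x_3, y_3) = (1695·5746049 + 371·88·298320, 1695·298320 + 88·5746049) = (19479104415, 1011304712)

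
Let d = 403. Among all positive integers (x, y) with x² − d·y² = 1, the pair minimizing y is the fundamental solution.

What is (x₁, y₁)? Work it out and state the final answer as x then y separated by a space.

d=403: √d = [20; 13,2,1,3,1,3,1,2,13,40] (ℓ=10, even), read p_9/q_9
i=0: a=20 ⇒ p=20, q=1
…
i=3: a=1 ⇒ p=803, q=40
…
i=5: a=1 ⇒ p=3754, q=187
i=6: a=3 ⇒ p=14213, q=708
i=7: a=1 ⇒ p=17967, q=895
i=8: a=2 ⇒ p=50147, q=2498
i=9: a=13 ⇒ p=669878, q=33369
→ (669878, 33369).  Check: 669878²=448736534884, 403·33369²=448736534883, difference 1.

669878 33369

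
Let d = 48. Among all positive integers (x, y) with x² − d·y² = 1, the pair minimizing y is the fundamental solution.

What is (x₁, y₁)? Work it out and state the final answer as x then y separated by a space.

√48 = [6; 1,12, …], period ℓ=2 (even) → k=1
k=0  a_k=6  p_k/q_k = 6/1
k=1  a_k=1  p_k/q_k = 7/1
→ (7, 1).  Check: 7²=49, 48·1²=48, difference 1.

7 1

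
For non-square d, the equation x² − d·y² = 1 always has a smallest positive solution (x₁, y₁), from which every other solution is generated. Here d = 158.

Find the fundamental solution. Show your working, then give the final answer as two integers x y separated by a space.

d=158: √d = [12; 1,1,3,12,3,1,1,24] (ℓ=8, even), read p_7/q_7
k=0  a_k=12  p_k/q_k = 12/1
…
k=3  a_k=3  p_k/q_k = 88/7
…
k=6  a_k=1  p_k/q_k = 4412/351
k=7  a_k=1  p_k/q_k = 7743/616
(x₁, y₁) = (7743, 616);  7743² − 158·616² = 1 ✓

7743 616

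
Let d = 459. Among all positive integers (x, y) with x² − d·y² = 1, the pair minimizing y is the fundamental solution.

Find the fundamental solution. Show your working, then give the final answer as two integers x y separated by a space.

d=459: √d = [21; 2,2,1,4,21,4,1,2,2,42] (ℓ=10, even), read p_9/q_9
i=0: a=21 ⇒ p=21, q=1
i=1: a=2 ⇒ p=43, q=2
i=2: a=2 ⇒ p=107, q=5
i=3: a=1 ⇒ p=150, q=7
i=4: a=4 ⇒ p=707, q=33
i=5: a=21 ⇒ p=14997, q=700
i=6: a=4 ⇒ p=60695, q=2833
i=7: a=1 ⇒ p=75692, q=3533
i=8: a=2 ⇒ p=212079, q=9899
i=9: a=2 ⇒ p=499850, q=23331
(x₁, y₁) = (499850, 23331);  499850² − 459·23331² = 1 ✓

499850 23331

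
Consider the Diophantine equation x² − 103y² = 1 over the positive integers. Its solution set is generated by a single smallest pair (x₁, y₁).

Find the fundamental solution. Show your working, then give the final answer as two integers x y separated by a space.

d=103: √d = [10; 6,1,2,1,1,9,1,1,2,1,6,20] (ℓ=12, even), read p_11/q_11
a_0=10:  p_0=10·1+0=10,  q_0=10·0+1=1
…
a_3=2:  p_3=2·71+61=203,  q_3=2·7+6=20
…
a_5=1:  p_5=1·274+203=477,  q_5=1·27+20=47
a_6=9:  p_6=9·477+274=4567,  q_6=9·47+27=450
…
a_8=1:  p_8=1·5044+4567=9611,  q_8=1·497+450=947
…
a_10=1:  p_10=1·24266+9611=33877,  q_10=1·2391+947=3338
a_11=6:  p_11=6·33877+24266=227528,  q_11=6·3338+2391=22419
fundamental: x₁=227528, y₁=22419  (since 51768990784 − 103·502611561 = 1)

227528 22419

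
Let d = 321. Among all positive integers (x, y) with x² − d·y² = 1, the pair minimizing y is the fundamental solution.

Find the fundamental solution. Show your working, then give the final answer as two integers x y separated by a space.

√321 → a₀=17, period (1,10,1,34); ℓ=4 even so k=3
step 0: (17, 1)  from 17·(1,0) + (0,1)
step 1: (18, 1)  from 1·(17,1) + (1,0)
step 2: (197, 11)  from 10·(18,1) + (17,1)
step 3: (215, 12)  from 1·(197,11) + (18,1)
(x₁, y₁) = (215, 12);  215² − 321·12² = 1 ✓

215 12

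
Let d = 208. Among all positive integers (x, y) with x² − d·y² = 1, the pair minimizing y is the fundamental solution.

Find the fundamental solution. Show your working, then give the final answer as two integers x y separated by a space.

√208 → a₀=14, period (2,2,1,2,2,28); ℓ=6 even so k=5
i=0: a=14 ⇒ p=14, q=1
i=1: a=2 ⇒ p=29, q=2
i=2: a=2 ⇒ p=72, q=5
i=3: a=1 ⇒ p=101, q=7
i=4: a=2 ⇒ p=274, q=19
i=5: a=2 ⇒ p=649, q=45
→ (649, 45).  Check: 649²=421201, 208·45²=421200, difference 1.

649 45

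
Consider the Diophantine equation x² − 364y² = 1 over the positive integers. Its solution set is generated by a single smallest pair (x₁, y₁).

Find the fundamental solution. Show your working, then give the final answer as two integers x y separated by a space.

√364 → a₀=19, period (12,1,2,3,1,8,1,3,2,1,12,38); ℓ=12 even so k=11
i=0: a=19 ⇒ p=19, q=1
…
i=2: a=1 ⇒ p=248, q=13
…
i=6: a=8 ⇒ p=27607, q=1447
…
i=8: a=3 ⇒ p=119872, q=6283
…
i=10: a=1 ⇒ p=390371, q=20461
i=11: a=12 ⇒ p=4954951, q=259710
fundamental: x₁=4954951, y₁=259710  (since 24551539412401 − 364·67449284100 = 1)

4954951 259710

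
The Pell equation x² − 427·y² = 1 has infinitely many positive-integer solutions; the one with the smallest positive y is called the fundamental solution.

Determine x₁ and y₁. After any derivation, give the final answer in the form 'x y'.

√427 → a₀=20, period (1,1,1,40); ℓ=4 even so k=3
i=0: a=20 ⇒ p=20, q=1
…
i=2: a=1 ⇒ p=41, q=2
i=3: a=1 ⇒ p=62, q=3
fundamental: x₁=62, y₁=3  (since 3844 − 427·9 = 1)

62 3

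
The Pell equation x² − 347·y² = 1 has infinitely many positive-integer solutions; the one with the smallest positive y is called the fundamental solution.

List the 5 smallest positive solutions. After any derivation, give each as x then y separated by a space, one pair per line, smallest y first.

√347 = [18; 1,1,1,2,4,…,1,1,36, …], period ℓ=14 (even) → k=13
i=0: a=18 ⇒ p=18, q=1
i=1: a=1 ⇒ p=19, q=1
…
i=7: a=17 ⇒ p=14269, q=766
i=8: a=1 ⇒ p=15070, q=809
…
i=10: a=2 ⇒ p=164168, q=8813
…
i=12: a=1 ⇒ p=402885, q=21628
i=13: a=1 ⇒ p=641602, q=34443
(x₁, y₁) = (641602, 34443);  641602² − 347·34443² = 1 ✓
n=2: (641602,34443)∘(641602,34443) = (641602·641602+347·34443·34443, 641602·34443+34443·641602) = (823306252807,44197395372)
n=3: (823306252807,44197395372)∘(641602,34443) = (641602·823306252807+347·34443·44197395372, 641602·44197395372+34443·823306252807) = (1056469876826312026,56714274530897445)
n=4: (1056469876826312026,56714274530897445)∘(641602,34443) = (641602·1056469876826312026+347·34443·56714274530897445, 641602·56714274530897445+34443·1056469876826312026) = (1355666371822207590758497,72775983935101527618408)
n=5: (1355666371822207590758497,72775983935101527618408)∘(641602,34443) = (641602·1355666371822207590758497+347·34443·72775983935101527618408, 641602·72775983935101527618408+34443·1355666371822207590758497) = (1739596510986687599414840072362,93386433689401306371520721787)

641602 34443
823306252807 44197395372
1056469876826312026 56714274530897445
1355666371822207590758497 72775983935101527618408
1739596510986687599414840072362 93386433689401306371520721787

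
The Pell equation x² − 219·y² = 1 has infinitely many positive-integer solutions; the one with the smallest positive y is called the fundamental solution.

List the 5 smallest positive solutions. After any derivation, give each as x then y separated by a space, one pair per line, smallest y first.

74 5
10951 740
1620674 109515
239848801 16207480
35496001874 2398597525

[14; 1,3,1,28] for √219; ℓ=4 ⇒ convergent index 3
k=0  a_k=14  p_k/q_k = 14/1
…
k=2  a_k=3  p_k/q_k = 59/4
k=3  a_k=1  p_k/q_k = 74/5
fundamental: x₁=74, y₁=5  (since 5476 − 219·25 = 1)
(74+5√219)^2 = 10951 + 740√219
(74+5√219)^3 = 1620674 + 109515√219
(74+5√219)^4 = 239848801 + 16207480√219
(74+5√219)^5 = 35496001874 + 2398597525√219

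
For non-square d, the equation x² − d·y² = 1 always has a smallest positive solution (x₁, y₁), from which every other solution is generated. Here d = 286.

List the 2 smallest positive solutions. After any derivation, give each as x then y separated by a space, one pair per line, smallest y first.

561835 33222
631317134449 37330564740

[16; 1,10,3,3,2,3,3,10,1,32] for √286; ℓ=10 ⇒ convergent index 9
k=0  a_k=16  p_k/q_k = 16/1
…
k=2  a_k=10  p_k/q_k = 186/11
…
k=5  a_k=2  p_k/q_k = 4397/260
k=6  a_k=3  p_k/q_k = 15102/893
k=7  a_k=3  p_k/q_k = 49703/2939
k=8  a_k=10  p_k/q_k = 512132/30283
k=9  a_k=1  p_k/q_k = 561835/33222
fundamental: x₁=561835, y₁=33222  (since 315658567225 − 286·1103701284 = 1)
(x_2, y_2) = (561835·561835 + 286·33222·33222, 561835·33222 + 33222·561835) = (631317134449, 37330564740)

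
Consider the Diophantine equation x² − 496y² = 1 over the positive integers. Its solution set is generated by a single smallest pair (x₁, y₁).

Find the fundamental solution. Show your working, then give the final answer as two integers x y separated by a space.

√496 = [22; 3,1,2,4,1,…,1,3,44, …], period ℓ=16 (even) → k=15
a_0=22:  p_0=22·1+0=22,  q_0=22·0+1=1
a_1=3:  p_1=3·22+1=67,  q_1=3·1+0=3
a_2=1:  p_2=1·67+22=89,  q_2=1·3+1=4
a_3=2:  p_3=2·89+67=245,  q_3=2·4+3=11
a_4=4:  p_4=4·245+89=1069,  q_4=4·11+4=48
a_5=1:  p_5=1·1069+245=1314,  q_5=1·48+11=59
…
a_9=2:  p_9=2·14543+6080=35166,  q_9=2·653+273=1579
…
a_11=1:  p_11=1·49709+35166=84875,  q_11=1·2232+1579=3811
a_12=4:  p_12=4·84875+49709=389209,  q_12=4·3811+2232=17476
…
a_14=1:  p_14=1·863293+389209=1252502,  q_14=1·38763+17476=56239
a_15=3:  p_15=3·1252502+863293=4620799,  q_15=3·56239+38763=207480
→ (4620799, 207480).  Check: 4620799²=21351783398401, 496·207480²=21351783398400, difference 1.

4620799 207480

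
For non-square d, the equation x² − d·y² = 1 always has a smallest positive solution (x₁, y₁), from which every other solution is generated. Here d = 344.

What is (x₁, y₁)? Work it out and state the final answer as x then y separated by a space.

10405 561

[18; 1,1,4,1,3,1,4,1,1,36] for √344; ℓ=10 ⇒ convergent index 9
i=0: a=18 ⇒ p=18, q=1
i=1: a=1 ⇒ p=19, q=1
…
i=8: a=1 ⇒ p=5694, q=307
i=9: a=1 ⇒ p=10405, q=561
(x₁, y₁) = (10405, 561);  10405² − 344·561² = 1 ✓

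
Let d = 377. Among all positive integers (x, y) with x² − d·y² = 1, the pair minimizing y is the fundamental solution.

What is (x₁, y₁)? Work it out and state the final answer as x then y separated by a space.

√377 → a₀=19, period (2,2,2,38); ℓ=4 even so k=3
a_0=19:  p_0=19·1+0=19,  q_0=19·0+1=1
a_1=2:  p_1=2·19+1=39,  q_1=2·1+0=2
a_2=2:  p_2=2·39+19=97,  q_2=2·2+1=5
a_3=2:  p_3=2·97+39=233,  q_3=2·5+2=12
→ (233, 12).  Check: 233²=54289, 377·12²=54288, difference 1.

233 12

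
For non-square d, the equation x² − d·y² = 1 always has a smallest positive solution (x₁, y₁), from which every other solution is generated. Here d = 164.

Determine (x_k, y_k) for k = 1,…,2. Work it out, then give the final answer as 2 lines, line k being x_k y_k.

2049 160
8396801 655680

√164 → a₀=12, period (1,4,6,4,1,24); ℓ=6 even so k=5
a_0=12:  p_0=12·1+0=12,  q_0=12·0+1=1
…
a_4=4:  p_4=4·397+64=1652,  q_4=4·31+5=129
a_5=1:  p_5=1·1652+397=2049,  q_5=1·129+31=160
→ (2049, 160).  Check: 2049²=4198401, 164·160²=4198400, difference 1.
n=2: (2049,160)∘(2049,160) = (2049·2049+164·160·160, 2049·160+160·2049) = (8396801,655680)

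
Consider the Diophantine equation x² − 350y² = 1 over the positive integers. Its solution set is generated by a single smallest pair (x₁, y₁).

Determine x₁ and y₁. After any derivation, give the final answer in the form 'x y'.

d=350: √d = [18; 1,2,2,2,1,36] (ℓ=6, even), read p_5/q_5
k=0  a_k=18  p_k/q_k = 18/1
k=1  a_k=1  p_k/q_k = 19/1
k=2  a_k=2  p_k/q_k = 56/3
k=3  a_k=2  p_k/q_k = 131/7
k=4  a_k=2  p_k/q_k = 318/17
k=5  a_k=1  p_k/q_k = 449/24
(x₁, y₁) = (449, 24);  449² − 350·24² = 1 ✓

449 24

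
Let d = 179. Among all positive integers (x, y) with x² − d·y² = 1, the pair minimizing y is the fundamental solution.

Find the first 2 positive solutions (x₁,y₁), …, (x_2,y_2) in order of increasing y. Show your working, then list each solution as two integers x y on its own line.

√179 → a₀=13, period (2,1,1,1,3,…,1,2,26); ℓ=14 even so k=13
step 0: (13, 1)  from 13·(1,0) + (0,1)
…
step 2: (40, 3)  from 1·(27,2) + (13,1)
…
step 4: (107, 8)  from 1·(67,5) + (40,3)
step 5: (388, 29)  from 3·(107,8) + (67,5)
step 6: (2047, 153)  from 5·(388,29) + (107,8)
…
step 12: (1588459, 118727)  from 1·(1013292,75737) + (575167,42990)
step 13: (4190210, 313191)  from 2·(1588459,118727) + (1013292,75737)
fundamental: x₁=4190210, y₁=313191  (since 17557859844100 − 179·98088602481 = 1)
(4190210+313191√179)^2 = 35115719688199 + 2624672120220√179

4190210 313191
35115719688199 2624672120220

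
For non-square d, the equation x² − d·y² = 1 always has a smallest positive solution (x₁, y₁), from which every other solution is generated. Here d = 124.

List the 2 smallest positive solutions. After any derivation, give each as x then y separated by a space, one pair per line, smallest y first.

4620799 414960
42703566796801 3834893506080

[11; 7,2,1,1,1,…,2,7,22] for √124; ℓ=16 ⇒ convergent index 15
a_0=11:  p_0=11·1+0=11,  q_0=11·0+1=1
a_1=7:  p_1=7·11+1=78,  q_1=7·1+0=7
…
a_4=1:  p_4=1·245+167=412,  q_4=1·22+15=37
…
a_6=3:  p_6=3·657+412=2383,  q_6=3·59+37=214
a_7=1:  p_7=1·2383+657=3040,  q_7=1·214+59=273
a_8=4:  p_8=4·3040+2383=14543,  q_8=4·273+214=1306
…
a_10=3:  p_10=3·17583+14543=67292,  q_10=3·1579+1306=6043
a_11=1:  p_11=1·67292+17583=84875,  q_11=1·6043+1579=7622
a_12=1:  p_12=1·84875+67292=152167,  q_12=1·7622+6043=13665
…
a_14=2:  p_14=2·237042+152167=626251,  q_14=2·21287+13665=56239
a_15=7:  p_15=7·626251+237042=4620799,  q_15=7·56239+21287=414960
fundamental: x₁=4620799, y₁=414960  (since 21351783398401 − 124·172191801600 = 1)
k=2:  x_2 = 4620799·4620799+124·414960·414960 = 42703566796801,  y_2 = 4620799·414960+414960·4620799 = 3834893506080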